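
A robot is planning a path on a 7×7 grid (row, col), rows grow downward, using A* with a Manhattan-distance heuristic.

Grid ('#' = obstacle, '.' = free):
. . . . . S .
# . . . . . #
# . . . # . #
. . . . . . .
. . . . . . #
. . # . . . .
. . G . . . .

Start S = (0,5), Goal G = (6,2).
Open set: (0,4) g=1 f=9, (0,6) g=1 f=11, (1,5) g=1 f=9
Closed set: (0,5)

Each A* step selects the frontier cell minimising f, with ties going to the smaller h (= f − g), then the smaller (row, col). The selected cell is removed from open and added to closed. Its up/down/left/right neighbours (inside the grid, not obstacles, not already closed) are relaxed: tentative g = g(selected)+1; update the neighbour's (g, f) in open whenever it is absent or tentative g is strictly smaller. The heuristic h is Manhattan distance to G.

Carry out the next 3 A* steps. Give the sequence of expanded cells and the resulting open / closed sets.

step 1: expand (0,4) (f=9, h=8) → closed; open now [(0,3) g=2 f=9, (0,6) g=1 f=11, (1,4) g=2 f=9, (1,5) g=1 f=9]
step 2: expand (0,3) (f=9, h=7) → closed; open now [(0,2) g=3 f=9, (0,6) g=1 f=11, (1,3) g=3 f=9, (1,4) g=2 f=9, (1,5) g=1 f=9]
step 3: expand (0,2) (f=9, h=6) → closed; open now [(0,1) g=4 f=11, (0,6) g=1 f=11, (1,2) g=4 f=9, (1,3) g=3 f=9, (1,4) g=2 f=9, (1,5) g=1 f=9]

order=[(0,4) → (0,3) → (0,2)]; open=[(0,1) g=4 f=11, (0,6) g=1 f=11, (1,2) g=4 f=9, (1,3) g=3 f=9, (1,4) g=2 f=9, (1,5) g=1 f=9]; closed=[(0,2), (0,3), (0,4), (0,5)]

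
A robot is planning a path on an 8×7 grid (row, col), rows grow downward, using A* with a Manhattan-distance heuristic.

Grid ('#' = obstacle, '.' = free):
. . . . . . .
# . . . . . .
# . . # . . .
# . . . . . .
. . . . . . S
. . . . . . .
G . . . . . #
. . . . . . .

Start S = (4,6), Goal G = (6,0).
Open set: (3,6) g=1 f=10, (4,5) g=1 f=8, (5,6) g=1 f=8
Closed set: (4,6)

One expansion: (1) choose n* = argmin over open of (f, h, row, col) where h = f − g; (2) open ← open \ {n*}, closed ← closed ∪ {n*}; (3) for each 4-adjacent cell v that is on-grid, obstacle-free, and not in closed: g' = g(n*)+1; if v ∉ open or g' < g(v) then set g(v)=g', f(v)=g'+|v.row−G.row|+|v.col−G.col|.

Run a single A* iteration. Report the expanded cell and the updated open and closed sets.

expanded=(4,5); open=[(3,5) g=2 f=10, (3,6) g=1 f=10, (4,4) g=2 f=8, (5,5) g=2 f=8, (5,6) g=1 f=8]; closed=[(4,5), (4,6)]

step 1: expand (4,5) (f=8, h=7) → closed; open now [(3,5) g=2 f=10, (3,6) g=1 f=10, (4,4) g=2 f=8, (5,5) g=2 f=8, (5,6) g=1 f=8]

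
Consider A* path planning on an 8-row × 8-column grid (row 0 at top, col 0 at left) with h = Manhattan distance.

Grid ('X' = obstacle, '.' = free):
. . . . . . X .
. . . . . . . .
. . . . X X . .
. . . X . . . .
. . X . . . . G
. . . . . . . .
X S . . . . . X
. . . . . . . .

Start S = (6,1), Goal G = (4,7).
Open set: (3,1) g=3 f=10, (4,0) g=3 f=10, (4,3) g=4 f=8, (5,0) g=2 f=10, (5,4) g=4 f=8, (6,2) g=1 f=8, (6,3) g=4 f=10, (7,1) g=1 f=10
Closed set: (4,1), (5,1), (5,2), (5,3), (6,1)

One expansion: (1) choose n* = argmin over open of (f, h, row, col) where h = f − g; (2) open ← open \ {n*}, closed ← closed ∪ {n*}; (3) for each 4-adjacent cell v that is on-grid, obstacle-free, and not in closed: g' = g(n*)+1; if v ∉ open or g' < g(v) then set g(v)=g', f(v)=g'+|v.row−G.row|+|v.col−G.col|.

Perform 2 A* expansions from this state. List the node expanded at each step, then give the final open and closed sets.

step 1: expand (4,3) (f=8, h=4) → closed; open now [(3,1) g=3 f=10, (4,0) g=3 f=10, (4,4) g=5 f=8, (5,0) g=2 f=10, (5,4) g=4 f=8, (6,2) g=1 f=8, (6,3) g=4 f=10, (7,1) g=1 f=10]
step 2: expand (4,4) (f=8, h=3) → closed; open now [(3,1) g=3 f=10, (3,4) g=6 f=10, (4,0) g=3 f=10, (4,5) g=6 f=8, (5,0) g=2 f=10, (5,4) g=4 f=8, (6,2) g=1 f=8, (6,3) g=4 f=10, (7,1) g=1 f=10]

order=[(4,3) → (4,4)]; open=[(3,1) g=3 f=10, (3,4) g=6 f=10, (4,0) g=3 f=10, (4,5) g=6 f=8, (5,0) g=2 f=10, (5,4) g=4 f=8, (6,2) g=1 f=8, (6,3) g=4 f=10, (7,1) g=1 f=10]; closed=[(4,1), (4,3), (4,4), (5,1), (5,2), (5,3), (6,1)]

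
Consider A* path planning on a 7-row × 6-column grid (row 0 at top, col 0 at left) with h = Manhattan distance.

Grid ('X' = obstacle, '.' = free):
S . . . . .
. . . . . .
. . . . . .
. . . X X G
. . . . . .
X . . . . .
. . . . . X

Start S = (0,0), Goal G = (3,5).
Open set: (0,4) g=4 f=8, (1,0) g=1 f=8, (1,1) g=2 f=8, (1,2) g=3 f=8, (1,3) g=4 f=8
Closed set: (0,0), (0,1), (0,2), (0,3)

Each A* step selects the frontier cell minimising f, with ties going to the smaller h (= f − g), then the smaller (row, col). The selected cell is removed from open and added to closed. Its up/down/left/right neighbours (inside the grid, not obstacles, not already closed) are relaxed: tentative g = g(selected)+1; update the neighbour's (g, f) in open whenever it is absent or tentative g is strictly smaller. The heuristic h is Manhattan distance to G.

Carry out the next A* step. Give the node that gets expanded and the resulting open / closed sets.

step 1: expand (0,4) (f=8, h=4) → closed; open now [(0,5) g=5 f=8, (1,0) g=1 f=8, (1,1) g=2 f=8, (1,2) g=3 f=8, (1,3) g=4 f=8, (1,4) g=5 f=8]

expanded=(0,4); open=[(0,5) g=5 f=8, (1,0) g=1 f=8, (1,1) g=2 f=8, (1,2) g=3 f=8, (1,3) g=4 f=8, (1,4) g=5 f=8]; closed=[(0,0), (0,1), (0,2), (0,3), (0,4)]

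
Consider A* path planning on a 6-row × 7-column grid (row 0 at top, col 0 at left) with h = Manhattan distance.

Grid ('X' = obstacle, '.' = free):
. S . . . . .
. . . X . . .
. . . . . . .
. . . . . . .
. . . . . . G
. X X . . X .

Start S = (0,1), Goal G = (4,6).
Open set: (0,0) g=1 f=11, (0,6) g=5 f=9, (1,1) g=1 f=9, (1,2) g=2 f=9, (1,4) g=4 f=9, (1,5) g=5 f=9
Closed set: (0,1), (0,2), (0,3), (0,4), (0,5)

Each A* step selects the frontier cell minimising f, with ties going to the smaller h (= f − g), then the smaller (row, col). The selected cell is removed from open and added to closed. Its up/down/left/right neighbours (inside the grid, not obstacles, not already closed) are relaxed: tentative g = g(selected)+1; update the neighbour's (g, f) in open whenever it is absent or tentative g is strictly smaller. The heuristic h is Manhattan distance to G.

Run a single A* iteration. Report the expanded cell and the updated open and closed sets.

expanded=(0,6); open=[(0,0) g=1 f=11, (1,1) g=1 f=9, (1,2) g=2 f=9, (1,4) g=4 f=9, (1,5) g=5 f=9, (1,6) g=6 f=9]; closed=[(0,1), (0,2), (0,3), (0,4), (0,5), (0,6)]

step 1: expand (0,6) (f=9, h=4) → closed; open now [(0,0) g=1 f=11, (1,1) g=1 f=9, (1,2) g=2 f=9, (1,4) g=4 f=9, (1,5) g=5 f=9, (1,6) g=6 f=9]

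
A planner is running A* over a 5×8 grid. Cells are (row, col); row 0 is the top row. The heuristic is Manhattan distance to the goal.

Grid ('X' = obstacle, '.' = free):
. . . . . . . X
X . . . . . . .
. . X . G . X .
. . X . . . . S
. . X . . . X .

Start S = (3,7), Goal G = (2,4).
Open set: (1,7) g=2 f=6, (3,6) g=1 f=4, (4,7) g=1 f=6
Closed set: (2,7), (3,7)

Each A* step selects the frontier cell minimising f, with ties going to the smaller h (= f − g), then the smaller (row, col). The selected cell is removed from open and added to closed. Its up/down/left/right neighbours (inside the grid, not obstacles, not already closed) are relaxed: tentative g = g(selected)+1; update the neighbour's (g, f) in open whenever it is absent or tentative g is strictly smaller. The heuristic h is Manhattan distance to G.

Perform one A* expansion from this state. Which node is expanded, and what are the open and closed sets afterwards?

step 1: expand (3,6) (f=4, h=3) → closed; open now [(1,7) g=2 f=6, (3,5) g=2 f=4, (4,7) g=1 f=6]

expanded=(3,6); open=[(1,7) g=2 f=6, (3,5) g=2 f=4, (4,7) g=1 f=6]; closed=[(2,7), (3,6), (3,7)]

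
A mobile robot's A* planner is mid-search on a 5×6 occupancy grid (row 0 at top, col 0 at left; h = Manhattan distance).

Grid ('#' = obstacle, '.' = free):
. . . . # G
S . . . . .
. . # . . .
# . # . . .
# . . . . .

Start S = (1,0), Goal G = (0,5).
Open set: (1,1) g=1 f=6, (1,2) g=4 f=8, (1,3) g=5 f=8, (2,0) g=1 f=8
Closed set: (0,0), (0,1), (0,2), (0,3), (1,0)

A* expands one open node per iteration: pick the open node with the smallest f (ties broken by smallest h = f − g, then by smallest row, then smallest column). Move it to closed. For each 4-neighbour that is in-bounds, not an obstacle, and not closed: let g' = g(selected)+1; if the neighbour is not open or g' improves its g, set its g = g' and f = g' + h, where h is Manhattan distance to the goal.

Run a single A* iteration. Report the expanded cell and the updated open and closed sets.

expanded=(1,1); open=[(1,2) g=2 f=6, (1,3) g=5 f=8, (2,0) g=1 f=8, (2,1) g=2 f=8]; closed=[(0,0), (0,1), (0,2), (0,3), (1,0), (1,1)]

step 1: expand (1,1) (f=6, h=5) → closed; open now [(1,2) g=2 f=6, (1,3) g=5 f=8, (2,0) g=1 f=8, (2,1) g=2 f=8]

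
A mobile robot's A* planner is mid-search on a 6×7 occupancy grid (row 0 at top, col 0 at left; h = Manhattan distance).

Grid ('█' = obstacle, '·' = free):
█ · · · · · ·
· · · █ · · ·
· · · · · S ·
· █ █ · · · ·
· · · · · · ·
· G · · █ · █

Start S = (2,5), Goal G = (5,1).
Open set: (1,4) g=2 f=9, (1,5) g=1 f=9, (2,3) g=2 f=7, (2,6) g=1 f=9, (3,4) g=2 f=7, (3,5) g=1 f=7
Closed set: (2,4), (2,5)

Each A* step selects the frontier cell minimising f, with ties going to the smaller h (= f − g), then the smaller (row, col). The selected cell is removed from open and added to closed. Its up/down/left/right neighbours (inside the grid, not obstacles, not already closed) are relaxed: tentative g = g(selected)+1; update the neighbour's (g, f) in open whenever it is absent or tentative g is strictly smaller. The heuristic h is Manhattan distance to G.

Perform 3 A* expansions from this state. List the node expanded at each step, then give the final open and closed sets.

order=[(2,3) → (2,2) → (2,1)]; open=[(1,1) g=5 f=9, (1,2) g=4 f=9, (1,4) g=2 f=9, (1,5) g=1 f=9, (2,0) g=5 f=9, (2,6) g=1 f=9, (3,3) g=3 f=7, (3,4) g=2 f=7, (3,5) g=1 f=7]; closed=[(2,1), (2,2), (2,3), (2,4), (2,5)]

step 1: expand (2,3) (f=7, h=5) → closed; open now [(1,4) g=2 f=9, (1,5) g=1 f=9, (2,2) g=3 f=7, (2,6) g=1 f=9, (3,3) g=3 f=7, (3,4) g=2 f=7, (3,5) g=1 f=7]
step 2: expand (2,2) (f=7, h=4) → closed; open now [(1,2) g=4 f=9, (1,4) g=2 f=9, (1,5) g=1 f=9, (2,1) g=4 f=7, (2,6) g=1 f=9, (3,3) g=3 f=7, (3,4) g=2 f=7, (3,5) g=1 f=7]
step 3: expand (2,1) (f=7, h=3) → closed; open now [(1,1) g=5 f=9, (1,2) g=4 f=9, (1,4) g=2 f=9, (1,5) g=1 f=9, (2,0) g=5 f=9, (2,6) g=1 f=9, (3,3) g=3 f=7, (3,4) g=2 f=7, (3,5) g=1 f=7]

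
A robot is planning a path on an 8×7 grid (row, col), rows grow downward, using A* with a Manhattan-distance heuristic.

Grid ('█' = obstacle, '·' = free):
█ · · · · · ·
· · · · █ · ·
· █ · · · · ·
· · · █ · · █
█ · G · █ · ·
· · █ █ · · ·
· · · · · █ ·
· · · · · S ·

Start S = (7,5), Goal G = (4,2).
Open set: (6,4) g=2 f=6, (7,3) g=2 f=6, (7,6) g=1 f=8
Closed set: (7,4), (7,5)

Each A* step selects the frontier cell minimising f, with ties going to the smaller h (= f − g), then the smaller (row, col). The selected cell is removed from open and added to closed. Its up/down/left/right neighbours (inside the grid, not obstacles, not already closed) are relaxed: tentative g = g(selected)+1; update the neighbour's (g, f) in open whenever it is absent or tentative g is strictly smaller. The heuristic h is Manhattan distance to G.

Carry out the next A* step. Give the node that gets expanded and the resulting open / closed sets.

expanded=(6,4); open=[(5,4) g=3 f=6, (6,3) g=3 f=6, (7,3) g=2 f=6, (7,6) g=1 f=8]; closed=[(6,4), (7,4), (7,5)]

step 1: expand (6,4) (f=6, h=4) → closed; open now [(5,4) g=3 f=6, (6,3) g=3 f=6, (7,3) g=2 f=6, (7,6) g=1 f=8]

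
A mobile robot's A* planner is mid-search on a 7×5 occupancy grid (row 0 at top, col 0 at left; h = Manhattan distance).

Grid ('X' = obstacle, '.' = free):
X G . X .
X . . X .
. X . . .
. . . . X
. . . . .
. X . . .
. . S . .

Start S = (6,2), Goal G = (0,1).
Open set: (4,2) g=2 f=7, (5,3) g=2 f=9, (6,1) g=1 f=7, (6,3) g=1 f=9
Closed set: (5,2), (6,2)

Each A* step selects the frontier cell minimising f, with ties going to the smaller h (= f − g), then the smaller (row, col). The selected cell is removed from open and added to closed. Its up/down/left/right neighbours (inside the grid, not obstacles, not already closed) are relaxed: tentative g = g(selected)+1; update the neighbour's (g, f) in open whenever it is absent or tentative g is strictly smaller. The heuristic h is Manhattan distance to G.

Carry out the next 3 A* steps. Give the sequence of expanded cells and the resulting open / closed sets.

order=[(4,2) → (3,2) → (2,2)]; open=[(1,2) g=5 f=7, (2,3) g=5 f=9, (3,1) g=4 f=7, (3,3) g=4 f=9, (4,1) g=3 f=7, (4,3) g=3 f=9, (5,3) g=2 f=9, (6,1) g=1 f=7, (6,3) g=1 f=9]; closed=[(2,2), (3,2), (4,2), (5,2), (6,2)]

step 1: expand (4,2) (f=7, h=5) → closed; open now [(3,2) g=3 f=7, (4,1) g=3 f=7, (4,3) g=3 f=9, (5,3) g=2 f=9, (6,1) g=1 f=7, (6,3) g=1 f=9]
step 2: expand (3,2) (f=7, h=4) → closed; open now [(2,2) g=4 f=7, (3,1) g=4 f=7, (3,3) g=4 f=9, (4,1) g=3 f=7, (4,3) g=3 f=9, (5,3) g=2 f=9, (6,1) g=1 f=7, (6,3) g=1 f=9]
step 3: expand (2,2) (f=7, h=3) → closed; open now [(1,2) g=5 f=7, (2,3) g=5 f=9, (3,1) g=4 f=7, (3,3) g=4 f=9, (4,1) g=3 f=7, (4,3) g=3 f=9, (5,3) g=2 f=9, (6,1) g=1 f=7, (6,3) g=1 f=9]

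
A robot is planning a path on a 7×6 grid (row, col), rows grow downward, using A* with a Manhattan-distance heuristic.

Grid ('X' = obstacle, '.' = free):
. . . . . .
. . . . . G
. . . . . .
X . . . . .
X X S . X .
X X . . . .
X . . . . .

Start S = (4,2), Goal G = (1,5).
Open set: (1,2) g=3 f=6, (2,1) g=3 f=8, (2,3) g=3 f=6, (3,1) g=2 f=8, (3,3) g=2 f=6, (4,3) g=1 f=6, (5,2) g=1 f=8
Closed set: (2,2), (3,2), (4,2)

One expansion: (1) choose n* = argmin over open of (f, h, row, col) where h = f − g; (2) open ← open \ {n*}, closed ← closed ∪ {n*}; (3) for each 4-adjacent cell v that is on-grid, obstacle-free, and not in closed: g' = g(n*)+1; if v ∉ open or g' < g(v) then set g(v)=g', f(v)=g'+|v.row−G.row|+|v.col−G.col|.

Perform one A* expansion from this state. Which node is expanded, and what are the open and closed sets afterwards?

expanded=(1,2); open=[(0,2) g=4 f=8, (1,1) g=4 f=8, (1,3) g=4 f=6, (2,1) g=3 f=8, (2,3) g=3 f=6, (3,1) g=2 f=8, (3,3) g=2 f=6, (4,3) g=1 f=6, (5,2) g=1 f=8]; closed=[(1,2), (2,2), (3,2), (4,2)]

step 1: expand (1,2) (f=6, h=3) → closed; open now [(0,2) g=4 f=8, (1,1) g=4 f=8, (1,3) g=4 f=6, (2,1) g=3 f=8, (2,3) g=3 f=6, (3,1) g=2 f=8, (3,3) g=2 f=6, (4,3) g=1 f=6, (5,2) g=1 f=8]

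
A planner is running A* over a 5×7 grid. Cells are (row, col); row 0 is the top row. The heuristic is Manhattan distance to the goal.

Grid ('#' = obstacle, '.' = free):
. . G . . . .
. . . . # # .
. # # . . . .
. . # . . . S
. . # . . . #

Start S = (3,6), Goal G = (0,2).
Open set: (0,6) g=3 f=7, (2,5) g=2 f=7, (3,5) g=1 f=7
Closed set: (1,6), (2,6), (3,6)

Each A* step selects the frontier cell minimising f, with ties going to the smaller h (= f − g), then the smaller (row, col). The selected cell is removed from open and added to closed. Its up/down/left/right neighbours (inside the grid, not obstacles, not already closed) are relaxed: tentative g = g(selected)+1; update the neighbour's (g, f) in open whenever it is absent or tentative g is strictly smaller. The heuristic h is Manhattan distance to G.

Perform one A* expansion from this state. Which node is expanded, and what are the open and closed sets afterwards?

step 1: expand (0,6) (f=7, h=4) → closed; open now [(0,5) g=4 f=7, (2,5) g=2 f=7, (3,5) g=1 f=7]

expanded=(0,6); open=[(0,5) g=4 f=7, (2,5) g=2 f=7, (3,5) g=1 f=7]; closed=[(0,6), (1,6), (2,6), (3,6)]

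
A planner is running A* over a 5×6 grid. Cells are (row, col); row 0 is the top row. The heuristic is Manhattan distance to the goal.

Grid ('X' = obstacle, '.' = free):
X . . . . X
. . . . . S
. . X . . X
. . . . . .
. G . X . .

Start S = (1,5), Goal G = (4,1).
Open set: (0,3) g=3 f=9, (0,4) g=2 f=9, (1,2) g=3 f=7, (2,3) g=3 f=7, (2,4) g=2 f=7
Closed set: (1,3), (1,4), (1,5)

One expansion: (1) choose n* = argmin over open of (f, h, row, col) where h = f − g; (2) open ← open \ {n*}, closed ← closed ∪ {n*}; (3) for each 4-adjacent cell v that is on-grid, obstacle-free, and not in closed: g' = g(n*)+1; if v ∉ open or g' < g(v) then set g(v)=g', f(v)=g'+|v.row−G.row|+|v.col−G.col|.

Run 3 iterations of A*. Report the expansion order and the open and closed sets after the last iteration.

order=[(1,2) → (1,1) → (2,1)]; open=[(0,1) g=5 f=9, (0,2) g=4 f=9, (0,3) g=3 f=9, (0,4) g=2 f=9, (1,0) g=5 f=9, (2,0) g=6 f=9, (2,3) g=3 f=7, (2,4) g=2 f=7, (3,1) g=6 f=7]; closed=[(1,1), (1,2), (1,3), (1,4), (1,5), (2,1)]

step 1: expand (1,2) (f=7, h=4) → closed; open now [(0,2) g=4 f=9, (0,3) g=3 f=9, (0,4) g=2 f=9, (1,1) g=4 f=7, (2,3) g=3 f=7, (2,4) g=2 f=7]
step 2: expand (1,1) (f=7, h=3) → closed; open now [(0,1) g=5 f=9, (0,2) g=4 f=9, (0,3) g=3 f=9, (0,4) g=2 f=9, (1,0) g=5 f=9, (2,1) g=5 f=7, (2,3) g=3 f=7, (2,4) g=2 f=7]
step 3: expand (2,1) (f=7, h=2) → closed; open now [(0,1) g=5 f=9, (0,2) g=4 f=9, (0,3) g=3 f=9, (0,4) g=2 f=9, (1,0) g=5 f=9, (2,0) g=6 f=9, (2,3) g=3 f=7, (2,4) g=2 f=7, (3,1) g=6 f=7]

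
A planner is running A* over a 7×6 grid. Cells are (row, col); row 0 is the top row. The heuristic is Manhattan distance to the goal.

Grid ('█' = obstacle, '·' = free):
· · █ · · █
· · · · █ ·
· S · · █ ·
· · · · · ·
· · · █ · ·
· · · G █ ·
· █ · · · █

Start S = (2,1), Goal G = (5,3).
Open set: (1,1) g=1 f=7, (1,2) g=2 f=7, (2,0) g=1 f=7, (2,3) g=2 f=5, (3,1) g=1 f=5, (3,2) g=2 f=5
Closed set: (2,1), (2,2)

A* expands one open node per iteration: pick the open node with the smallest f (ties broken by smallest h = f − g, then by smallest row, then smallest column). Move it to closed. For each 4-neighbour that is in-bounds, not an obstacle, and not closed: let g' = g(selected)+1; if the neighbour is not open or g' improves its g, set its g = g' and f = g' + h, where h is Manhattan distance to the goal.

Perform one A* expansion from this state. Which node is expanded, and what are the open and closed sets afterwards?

expanded=(2,3); open=[(1,1) g=1 f=7, (1,2) g=2 f=7, (1,3) g=3 f=7, (2,0) g=1 f=7, (3,1) g=1 f=5, (3,2) g=2 f=5, (3,3) g=3 f=5]; closed=[(2,1), (2,2), (2,3)]

step 1: expand (2,3) (f=5, h=3) → closed; open now [(1,1) g=1 f=7, (1,2) g=2 f=7, (1,3) g=3 f=7, (2,0) g=1 f=7, (3,1) g=1 f=5, (3,2) g=2 f=5, (3,3) g=3 f=5]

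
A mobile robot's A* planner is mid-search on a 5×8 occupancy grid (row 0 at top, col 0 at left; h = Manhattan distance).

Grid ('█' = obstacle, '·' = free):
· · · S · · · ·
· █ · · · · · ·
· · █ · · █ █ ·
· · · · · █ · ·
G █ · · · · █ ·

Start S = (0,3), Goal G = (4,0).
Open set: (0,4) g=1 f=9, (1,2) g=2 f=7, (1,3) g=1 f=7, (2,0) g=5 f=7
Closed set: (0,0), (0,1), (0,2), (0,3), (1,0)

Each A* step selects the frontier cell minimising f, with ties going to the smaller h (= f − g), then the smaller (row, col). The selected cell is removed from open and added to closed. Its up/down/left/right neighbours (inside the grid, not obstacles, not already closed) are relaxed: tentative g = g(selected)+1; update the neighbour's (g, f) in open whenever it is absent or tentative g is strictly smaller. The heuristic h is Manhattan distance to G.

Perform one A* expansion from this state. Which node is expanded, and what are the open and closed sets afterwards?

step 1: expand (2,0) (f=7, h=2) → closed; open now [(0,4) g=1 f=9, (1,2) g=2 f=7, (1,3) g=1 f=7, (2,1) g=6 f=9, (3,0) g=6 f=7]

expanded=(2,0); open=[(0,4) g=1 f=9, (1,2) g=2 f=7, (1,3) g=1 f=7, (2,1) g=6 f=9, (3,0) g=6 f=7]; closed=[(0,0), (0,1), (0,2), (0,3), (1,0), (2,0)]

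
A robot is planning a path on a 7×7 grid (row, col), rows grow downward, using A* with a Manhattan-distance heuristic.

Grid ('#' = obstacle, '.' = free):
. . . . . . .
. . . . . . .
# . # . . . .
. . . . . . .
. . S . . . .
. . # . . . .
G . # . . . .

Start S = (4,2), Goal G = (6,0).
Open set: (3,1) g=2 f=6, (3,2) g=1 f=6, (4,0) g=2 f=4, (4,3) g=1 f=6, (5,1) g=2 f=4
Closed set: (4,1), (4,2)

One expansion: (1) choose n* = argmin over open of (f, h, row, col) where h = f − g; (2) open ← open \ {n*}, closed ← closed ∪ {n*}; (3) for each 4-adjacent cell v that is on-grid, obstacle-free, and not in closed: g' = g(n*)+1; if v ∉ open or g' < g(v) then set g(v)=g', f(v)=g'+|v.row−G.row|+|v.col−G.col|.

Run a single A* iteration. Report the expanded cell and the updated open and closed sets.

step 1: expand (4,0) (f=4, h=2) → closed; open now [(3,0) g=3 f=6, (3,1) g=2 f=6, (3,2) g=1 f=6, (4,3) g=1 f=6, (5,0) g=3 f=4, (5,1) g=2 f=4]

expanded=(4,0); open=[(3,0) g=3 f=6, (3,1) g=2 f=6, (3,2) g=1 f=6, (4,3) g=1 f=6, (5,0) g=3 f=4, (5,1) g=2 f=4]; closed=[(4,0), (4,1), (4,2)]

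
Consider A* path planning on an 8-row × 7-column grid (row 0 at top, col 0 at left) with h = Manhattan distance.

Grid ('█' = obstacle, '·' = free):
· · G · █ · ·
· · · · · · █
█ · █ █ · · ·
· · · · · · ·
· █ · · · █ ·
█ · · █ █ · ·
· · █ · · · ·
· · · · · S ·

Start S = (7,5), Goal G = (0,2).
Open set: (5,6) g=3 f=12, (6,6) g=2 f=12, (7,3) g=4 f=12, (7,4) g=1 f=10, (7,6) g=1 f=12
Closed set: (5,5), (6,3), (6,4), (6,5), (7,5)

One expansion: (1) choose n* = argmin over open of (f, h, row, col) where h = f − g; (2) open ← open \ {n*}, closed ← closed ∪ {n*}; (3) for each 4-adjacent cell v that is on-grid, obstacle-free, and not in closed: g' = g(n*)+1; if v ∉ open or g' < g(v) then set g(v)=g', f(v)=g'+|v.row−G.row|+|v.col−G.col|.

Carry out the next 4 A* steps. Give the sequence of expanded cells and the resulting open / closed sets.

step 1: expand (7,4) (f=10, h=9) → closed; open now [(5,6) g=3 f=12, (6,6) g=2 f=12, (7,3) g=2 f=10, (7,6) g=1 f=12]
step 2: expand (7,3) (f=10, h=8) → closed; open now [(5,6) g=3 f=12, (6,6) g=2 f=12, (7,2) g=3 f=10, (7,6) g=1 f=12]
step 3: expand (7,2) (f=10, h=7) → closed; open now [(5,6) g=3 f=12, (6,6) g=2 f=12, (7,1) g=4 f=12, (7,6) g=1 f=12]
step 4: expand (7,1) (f=12, h=8) → closed; open now [(5,6) g=3 f=12, (6,1) g=5 f=12, (6,6) g=2 f=12, (7,0) g=5 f=14, (7,6) g=1 f=12]

order=[(7,4) → (7,3) → (7,2) → (7,1)]; open=[(5,6) g=3 f=12, (6,1) g=5 f=12, (6,6) g=2 f=12, (7,0) g=5 f=14, (7,6) g=1 f=12]; closed=[(5,5), (6,3), (6,4), (6,5), (7,1), (7,2), (7,3), (7,4), (7,5)]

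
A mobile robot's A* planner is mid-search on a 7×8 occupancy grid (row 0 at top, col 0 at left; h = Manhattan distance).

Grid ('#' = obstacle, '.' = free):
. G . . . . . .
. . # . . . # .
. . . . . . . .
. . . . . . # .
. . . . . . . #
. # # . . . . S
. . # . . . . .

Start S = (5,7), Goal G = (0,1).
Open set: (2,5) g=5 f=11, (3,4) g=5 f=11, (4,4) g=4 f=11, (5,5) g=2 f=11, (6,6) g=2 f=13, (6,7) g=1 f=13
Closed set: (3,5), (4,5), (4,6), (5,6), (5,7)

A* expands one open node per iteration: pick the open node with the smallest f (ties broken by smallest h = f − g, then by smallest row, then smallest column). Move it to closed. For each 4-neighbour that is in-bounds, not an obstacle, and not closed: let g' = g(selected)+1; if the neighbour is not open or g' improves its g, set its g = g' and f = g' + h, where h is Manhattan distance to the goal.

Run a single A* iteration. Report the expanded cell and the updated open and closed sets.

expanded=(2,5); open=[(1,5) g=6 f=11, (2,4) g=6 f=11, (2,6) g=6 f=13, (3,4) g=5 f=11, (4,4) g=4 f=11, (5,5) g=2 f=11, (6,6) g=2 f=13, (6,7) g=1 f=13]; closed=[(2,5), (3,5), (4,5), (4,6), (5,6), (5,7)]

step 1: expand (2,5) (f=11, h=6) → closed; open now [(1,5) g=6 f=11, (2,4) g=6 f=11, (2,6) g=6 f=13, (3,4) g=5 f=11, (4,4) g=4 f=11, (5,5) g=2 f=11, (6,6) g=2 f=13, (6,7) g=1 f=13]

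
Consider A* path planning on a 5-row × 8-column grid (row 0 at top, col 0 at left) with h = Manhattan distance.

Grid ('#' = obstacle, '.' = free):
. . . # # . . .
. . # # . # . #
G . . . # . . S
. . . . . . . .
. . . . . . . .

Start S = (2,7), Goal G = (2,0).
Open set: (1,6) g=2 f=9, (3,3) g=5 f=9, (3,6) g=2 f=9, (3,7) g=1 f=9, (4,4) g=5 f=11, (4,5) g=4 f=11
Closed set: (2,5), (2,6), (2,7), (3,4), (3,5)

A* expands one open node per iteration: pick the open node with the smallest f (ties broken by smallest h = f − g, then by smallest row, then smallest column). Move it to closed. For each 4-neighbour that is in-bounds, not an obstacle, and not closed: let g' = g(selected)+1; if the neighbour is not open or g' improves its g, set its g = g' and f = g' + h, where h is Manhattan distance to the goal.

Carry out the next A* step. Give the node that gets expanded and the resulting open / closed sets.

expanded=(3,3); open=[(1,6) g=2 f=9, (2,3) g=6 f=9, (3,2) g=6 f=9, (3,6) g=2 f=9, (3,7) g=1 f=9, (4,3) g=6 f=11, (4,4) g=5 f=11, (4,5) g=4 f=11]; closed=[(2,5), (2,6), (2,7), (3,3), (3,4), (3,5)]

step 1: expand (3,3) (f=9, h=4) → closed; open now [(1,6) g=2 f=9, (2,3) g=6 f=9, (3,2) g=6 f=9, (3,6) g=2 f=9, (3,7) g=1 f=9, (4,3) g=6 f=11, (4,4) g=5 f=11, (4,5) g=4 f=11]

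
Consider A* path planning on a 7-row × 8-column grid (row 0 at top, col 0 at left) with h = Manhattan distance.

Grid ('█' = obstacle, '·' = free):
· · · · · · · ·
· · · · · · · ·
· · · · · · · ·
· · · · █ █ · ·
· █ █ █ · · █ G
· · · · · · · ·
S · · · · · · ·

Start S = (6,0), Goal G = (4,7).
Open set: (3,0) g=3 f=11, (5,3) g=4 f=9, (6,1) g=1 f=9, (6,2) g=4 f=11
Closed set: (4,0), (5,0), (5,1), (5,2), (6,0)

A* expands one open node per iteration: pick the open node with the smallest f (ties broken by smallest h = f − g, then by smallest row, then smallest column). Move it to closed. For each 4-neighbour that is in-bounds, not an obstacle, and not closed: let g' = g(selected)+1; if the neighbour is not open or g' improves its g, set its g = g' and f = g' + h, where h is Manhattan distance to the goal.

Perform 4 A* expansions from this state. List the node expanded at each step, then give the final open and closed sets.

step 1: expand (5,3) (f=9, h=5) → closed; open now [(3,0) g=3 f=11, (5,4) g=5 f=9, (6,1) g=1 f=9, (6,2) g=4 f=11, (6,3) g=5 f=11]
step 2: expand (5,4) (f=9, h=4) → closed; open now [(3,0) g=3 f=11, (4,4) g=6 f=9, (5,5) g=6 f=9, (6,1) g=1 f=9, (6,2) g=4 f=11, (6,3) g=5 f=11, (6,4) g=6 f=11]
step 3: expand (4,4) (f=9, h=3) → closed; open now [(3,0) g=3 f=11, (4,5) g=7 f=9, (5,5) g=6 f=9, (6,1) g=1 f=9, (6,2) g=4 f=11, (6,3) g=5 f=11, (6,4) g=6 f=11]
step 4: expand (4,5) (f=9, h=2) → closed; open now [(3,0) g=3 f=11, (5,5) g=6 f=9, (6,1) g=1 f=9, (6,2) g=4 f=11, (6,3) g=5 f=11, (6,4) g=6 f=11]

order=[(5,3) → (5,4) → (4,4) → (4,5)]; open=[(3,0) g=3 f=11, (5,5) g=6 f=9, (6,1) g=1 f=9, (6,2) g=4 f=11, (6,3) g=5 f=11, (6,4) g=6 f=11]; closed=[(4,0), (4,4), (4,5), (5,0), (5,1), (5,2), (5,3), (5,4), (6,0)]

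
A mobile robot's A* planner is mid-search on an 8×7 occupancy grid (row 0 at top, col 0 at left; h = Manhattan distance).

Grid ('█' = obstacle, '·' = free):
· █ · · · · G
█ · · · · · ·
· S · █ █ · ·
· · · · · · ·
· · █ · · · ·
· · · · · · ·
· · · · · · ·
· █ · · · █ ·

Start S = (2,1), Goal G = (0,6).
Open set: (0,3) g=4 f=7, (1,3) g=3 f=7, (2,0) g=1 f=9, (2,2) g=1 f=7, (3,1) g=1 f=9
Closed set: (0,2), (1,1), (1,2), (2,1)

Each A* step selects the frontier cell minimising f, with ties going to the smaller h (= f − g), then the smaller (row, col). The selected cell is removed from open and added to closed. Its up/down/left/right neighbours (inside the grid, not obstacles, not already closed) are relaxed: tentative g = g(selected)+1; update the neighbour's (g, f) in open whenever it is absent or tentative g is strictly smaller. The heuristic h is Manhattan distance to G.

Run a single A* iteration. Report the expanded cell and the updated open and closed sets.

step 1: expand (0,3) (f=7, h=3) → closed; open now [(0,4) g=5 f=7, (1,3) g=3 f=7, (2,0) g=1 f=9, (2,2) g=1 f=7, (3,1) g=1 f=9]

expanded=(0,3); open=[(0,4) g=5 f=7, (1,3) g=3 f=7, (2,0) g=1 f=9, (2,2) g=1 f=7, (3,1) g=1 f=9]; closed=[(0,2), (0,3), (1,1), (1,2), (2,1)]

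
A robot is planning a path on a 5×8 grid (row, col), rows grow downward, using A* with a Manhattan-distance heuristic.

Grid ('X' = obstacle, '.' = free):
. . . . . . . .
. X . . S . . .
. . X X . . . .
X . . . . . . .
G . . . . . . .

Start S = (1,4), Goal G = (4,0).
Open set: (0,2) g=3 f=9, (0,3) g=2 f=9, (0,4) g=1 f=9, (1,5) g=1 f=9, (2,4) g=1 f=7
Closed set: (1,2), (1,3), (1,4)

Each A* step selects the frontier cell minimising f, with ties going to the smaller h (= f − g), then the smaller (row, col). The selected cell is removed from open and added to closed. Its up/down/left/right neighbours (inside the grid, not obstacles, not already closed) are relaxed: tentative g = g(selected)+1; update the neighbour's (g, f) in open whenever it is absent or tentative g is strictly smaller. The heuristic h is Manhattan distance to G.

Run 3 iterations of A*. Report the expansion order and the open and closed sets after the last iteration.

step 1: expand (2,4) (f=7, h=6) → closed; open now [(0,2) g=3 f=9, (0,3) g=2 f=9, (0,4) g=1 f=9, (1,5) g=1 f=9, (2,5) g=2 f=9, (3,4) g=2 f=7]
step 2: expand (3,4) (f=7, h=5) → closed; open now [(0,2) g=3 f=9, (0,3) g=2 f=9, (0,4) g=1 f=9, (1,5) g=1 f=9, (2,5) g=2 f=9, (3,3) g=3 f=7, (3,5) g=3 f=9, (4,4) g=3 f=7]
step 3: expand (3,3) (f=7, h=4) → closed; open now [(0,2) g=3 f=9, (0,3) g=2 f=9, (0,4) g=1 f=9, (1,5) g=1 f=9, (2,5) g=2 f=9, (3,2) g=4 f=7, (3,5) g=3 f=9, (4,3) g=4 f=7, (4,4) g=3 f=7]

order=[(2,4) → (3,4) → (3,3)]; open=[(0,2) g=3 f=9, (0,3) g=2 f=9, (0,4) g=1 f=9, (1,5) g=1 f=9, (2,5) g=2 f=9, (3,2) g=4 f=7, (3,5) g=3 f=9, (4,3) g=4 f=7, (4,4) g=3 f=7]; closed=[(1,2), (1,3), (1,4), (2,4), (3,3), (3,4)]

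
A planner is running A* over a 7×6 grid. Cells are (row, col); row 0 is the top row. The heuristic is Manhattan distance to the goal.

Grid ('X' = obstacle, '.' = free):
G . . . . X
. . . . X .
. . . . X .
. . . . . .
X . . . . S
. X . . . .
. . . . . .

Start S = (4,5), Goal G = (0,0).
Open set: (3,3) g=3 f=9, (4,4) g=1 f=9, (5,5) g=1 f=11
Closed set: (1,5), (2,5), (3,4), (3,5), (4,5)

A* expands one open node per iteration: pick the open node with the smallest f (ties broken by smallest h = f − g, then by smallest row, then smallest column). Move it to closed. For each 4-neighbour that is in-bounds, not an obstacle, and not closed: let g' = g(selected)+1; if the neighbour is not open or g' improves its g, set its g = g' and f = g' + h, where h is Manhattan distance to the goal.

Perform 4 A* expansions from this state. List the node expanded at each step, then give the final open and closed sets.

step 1: expand (3,3) (f=9, h=6) → closed; open now [(2,3) g=4 f=9, (3,2) g=4 f=9, (4,3) g=4 f=11, (4,4) g=1 f=9, (5,5) g=1 f=11]
step 2: expand (2,3) (f=9, h=5) → closed; open now [(1,3) g=5 f=9, (2,2) g=5 f=9, (3,2) g=4 f=9, (4,3) g=4 f=11, (4,4) g=1 f=9, (5,5) g=1 f=11]
step 3: expand (1,3) (f=9, h=4) → closed; open now [(0,3) g=6 f=9, (1,2) g=6 f=9, (2,2) g=5 f=9, (3,2) g=4 f=9, (4,3) g=4 f=11, (4,4) g=1 f=9, (5,5) g=1 f=11]
step 4: expand (0,3) (f=9, h=3) → closed; open now [(0,2) g=7 f=9, (0,4) g=7 f=11, (1,2) g=6 f=9, (2,2) g=5 f=9, (3,2) g=4 f=9, (4,3) g=4 f=11, (4,4) g=1 f=9, (5,5) g=1 f=11]

order=[(3,3) → (2,3) → (1,3) → (0,3)]; open=[(0,2) g=7 f=9, (0,4) g=7 f=11, (1,2) g=6 f=9, (2,2) g=5 f=9, (3,2) g=4 f=9, (4,3) g=4 f=11, (4,4) g=1 f=9, (5,5) g=1 f=11]; closed=[(0,3), (1,3), (1,5), (2,3), (2,5), (3,3), (3,4), (3,5), (4,5)]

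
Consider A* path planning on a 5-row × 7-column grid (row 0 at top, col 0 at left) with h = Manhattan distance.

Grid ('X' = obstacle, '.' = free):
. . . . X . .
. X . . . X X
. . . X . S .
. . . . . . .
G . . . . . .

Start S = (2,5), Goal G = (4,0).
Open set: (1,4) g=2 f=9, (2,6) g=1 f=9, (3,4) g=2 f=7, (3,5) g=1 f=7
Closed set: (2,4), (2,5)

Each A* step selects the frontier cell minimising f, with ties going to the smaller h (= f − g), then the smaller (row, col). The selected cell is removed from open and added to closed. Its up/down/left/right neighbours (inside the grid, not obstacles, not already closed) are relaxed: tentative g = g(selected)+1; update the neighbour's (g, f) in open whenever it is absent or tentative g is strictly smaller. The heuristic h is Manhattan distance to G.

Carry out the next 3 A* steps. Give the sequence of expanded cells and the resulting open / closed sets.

step 1: expand (3,4) (f=7, h=5) → closed; open now [(1,4) g=2 f=9, (2,6) g=1 f=9, (3,3) g=3 f=7, (3,5) g=1 f=7, (4,4) g=3 f=7]
step 2: expand (3,3) (f=7, h=4) → closed; open now [(1,4) g=2 f=9, (2,6) g=1 f=9, (3,2) g=4 f=7, (3,5) g=1 f=7, (4,3) g=4 f=7, (4,4) g=3 f=7]
step 3: expand (3,2) (f=7, h=3) → closed; open now [(1,4) g=2 f=9, (2,2) g=5 f=9, (2,6) g=1 f=9, (3,1) g=5 f=7, (3,5) g=1 f=7, (4,2) g=5 f=7, (4,3) g=4 f=7, (4,4) g=3 f=7]

order=[(3,4) → (3,3) → (3,2)]; open=[(1,4) g=2 f=9, (2,2) g=5 f=9, (2,6) g=1 f=9, (3,1) g=5 f=7, (3,5) g=1 f=7, (4,2) g=5 f=7, (4,3) g=4 f=7, (4,4) g=3 f=7]; closed=[(2,4), (2,5), (3,2), (3,3), (3,4)]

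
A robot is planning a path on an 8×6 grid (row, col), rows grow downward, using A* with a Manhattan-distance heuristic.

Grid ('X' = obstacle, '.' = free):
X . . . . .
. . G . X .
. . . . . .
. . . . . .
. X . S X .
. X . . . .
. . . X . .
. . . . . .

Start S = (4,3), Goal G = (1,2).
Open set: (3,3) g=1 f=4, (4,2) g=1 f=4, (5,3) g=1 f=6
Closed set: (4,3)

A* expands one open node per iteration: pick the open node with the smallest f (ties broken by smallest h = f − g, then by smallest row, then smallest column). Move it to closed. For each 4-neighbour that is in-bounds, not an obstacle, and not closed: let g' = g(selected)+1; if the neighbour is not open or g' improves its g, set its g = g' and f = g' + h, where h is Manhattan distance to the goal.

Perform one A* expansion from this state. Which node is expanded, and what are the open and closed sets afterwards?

expanded=(3,3); open=[(2,3) g=2 f=4, (3,2) g=2 f=4, (3,4) g=2 f=6, (4,2) g=1 f=4, (5,3) g=1 f=6]; closed=[(3,3), (4,3)]

step 1: expand (3,3) (f=4, h=3) → closed; open now [(2,3) g=2 f=4, (3,2) g=2 f=4, (3,4) g=2 f=6, (4,2) g=1 f=4, (5,3) g=1 f=6]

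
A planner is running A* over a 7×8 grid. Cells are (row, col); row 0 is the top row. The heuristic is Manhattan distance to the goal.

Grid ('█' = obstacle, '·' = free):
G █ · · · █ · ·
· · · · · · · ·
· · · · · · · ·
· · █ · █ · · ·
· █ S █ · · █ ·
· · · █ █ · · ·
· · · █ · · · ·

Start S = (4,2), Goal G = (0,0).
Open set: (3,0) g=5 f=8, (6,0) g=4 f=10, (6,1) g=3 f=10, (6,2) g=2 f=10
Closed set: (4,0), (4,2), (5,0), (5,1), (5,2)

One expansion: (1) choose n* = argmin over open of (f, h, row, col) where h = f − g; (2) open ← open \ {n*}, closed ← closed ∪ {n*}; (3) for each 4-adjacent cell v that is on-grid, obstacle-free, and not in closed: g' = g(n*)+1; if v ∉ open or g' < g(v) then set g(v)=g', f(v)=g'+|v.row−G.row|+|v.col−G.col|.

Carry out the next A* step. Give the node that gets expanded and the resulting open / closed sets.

step 1: expand (3,0) (f=8, h=3) → closed; open now [(2,0) g=6 f=8, (3,1) g=6 f=10, (6,0) g=4 f=10, (6,1) g=3 f=10, (6,2) g=2 f=10]

expanded=(3,0); open=[(2,0) g=6 f=8, (3,1) g=6 f=10, (6,0) g=4 f=10, (6,1) g=3 f=10, (6,2) g=2 f=10]; closed=[(3,0), (4,0), (4,2), (5,0), (5,1), (5,2)]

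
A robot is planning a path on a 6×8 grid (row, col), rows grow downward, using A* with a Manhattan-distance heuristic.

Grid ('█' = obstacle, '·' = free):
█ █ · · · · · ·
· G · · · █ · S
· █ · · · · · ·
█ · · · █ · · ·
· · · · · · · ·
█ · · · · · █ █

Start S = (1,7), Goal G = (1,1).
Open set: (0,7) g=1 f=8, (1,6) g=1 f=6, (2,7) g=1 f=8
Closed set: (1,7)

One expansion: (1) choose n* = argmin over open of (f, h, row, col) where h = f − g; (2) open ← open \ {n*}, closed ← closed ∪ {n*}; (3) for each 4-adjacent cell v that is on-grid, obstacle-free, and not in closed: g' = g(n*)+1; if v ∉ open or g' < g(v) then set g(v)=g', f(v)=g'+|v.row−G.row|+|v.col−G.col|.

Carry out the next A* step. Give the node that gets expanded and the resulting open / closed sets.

step 1: expand (1,6) (f=6, h=5) → closed; open now [(0,6) g=2 f=8, (0,7) g=1 f=8, (2,6) g=2 f=8, (2,7) g=1 f=8]

expanded=(1,6); open=[(0,6) g=2 f=8, (0,7) g=1 f=8, (2,6) g=2 f=8, (2,7) g=1 f=8]; closed=[(1,6), (1,7)]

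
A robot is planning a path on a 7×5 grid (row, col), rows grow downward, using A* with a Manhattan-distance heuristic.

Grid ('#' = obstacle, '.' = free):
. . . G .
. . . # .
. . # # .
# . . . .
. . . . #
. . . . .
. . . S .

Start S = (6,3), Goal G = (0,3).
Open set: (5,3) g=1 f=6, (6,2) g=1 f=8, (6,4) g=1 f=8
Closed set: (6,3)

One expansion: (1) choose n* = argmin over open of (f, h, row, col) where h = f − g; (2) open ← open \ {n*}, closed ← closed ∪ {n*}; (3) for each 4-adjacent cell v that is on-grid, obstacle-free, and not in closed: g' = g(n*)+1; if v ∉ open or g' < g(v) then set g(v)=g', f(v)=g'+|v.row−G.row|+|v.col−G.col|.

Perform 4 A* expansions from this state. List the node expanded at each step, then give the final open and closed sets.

step 1: expand (5,3) (f=6, h=5) → closed; open now [(4,3) g=2 f=6, (5,2) g=2 f=8, (5,4) g=2 f=8, (6,2) g=1 f=8, (6,4) g=1 f=8]
step 2: expand (4,3) (f=6, h=4) → closed; open now [(3,3) g=3 f=6, (4,2) g=3 f=8, (5,2) g=2 f=8, (5,4) g=2 f=8, (6,2) g=1 f=8, (6,4) g=1 f=8]
step 3: expand (3,3) (f=6, h=3) → closed; open now [(3,2) g=4 f=8, (3,4) g=4 f=8, (4,2) g=3 f=8, (5,2) g=2 f=8, (5,4) g=2 f=8, (6,2) g=1 f=8, (6,4) g=1 f=8]
step 4: expand (3,2) (f=8, h=4) → closed; open now [(3,1) g=5 f=10, (3,4) g=4 f=8, (4,2) g=3 f=8, (5,2) g=2 f=8, (5,4) g=2 f=8, (6,2) g=1 f=8, (6,4) g=1 f=8]

order=[(5,3) → (4,3) → (3,3) → (3,2)]; open=[(3,1) g=5 f=10, (3,4) g=4 f=8, (4,2) g=3 f=8, (5,2) g=2 f=8, (5,4) g=2 f=8, (6,2) g=1 f=8, (6,4) g=1 f=8]; closed=[(3,2), (3,3), (4,3), (5,3), (6,3)]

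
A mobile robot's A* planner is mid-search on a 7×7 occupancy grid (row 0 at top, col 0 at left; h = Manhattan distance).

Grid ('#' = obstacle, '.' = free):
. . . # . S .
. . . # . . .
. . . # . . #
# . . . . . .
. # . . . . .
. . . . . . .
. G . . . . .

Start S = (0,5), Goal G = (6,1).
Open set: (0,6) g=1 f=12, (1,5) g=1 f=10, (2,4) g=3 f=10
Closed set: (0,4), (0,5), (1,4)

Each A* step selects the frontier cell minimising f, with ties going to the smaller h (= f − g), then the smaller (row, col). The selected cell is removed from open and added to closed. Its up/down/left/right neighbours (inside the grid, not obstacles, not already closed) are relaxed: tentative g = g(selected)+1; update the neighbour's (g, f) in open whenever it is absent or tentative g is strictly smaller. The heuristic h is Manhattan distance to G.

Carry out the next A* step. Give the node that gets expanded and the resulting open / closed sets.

expanded=(2,4); open=[(0,6) g=1 f=12, (1,5) g=1 f=10, (2,5) g=4 f=12, (3,4) g=4 f=10]; closed=[(0,4), (0,5), (1,4), (2,4)]

step 1: expand (2,4) (f=10, h=7) → closed; open now [(0,6) g=1 f=12, (1,5) g=1 f=10, (2,5) g=4 f=12, (3,4) g=4 f=10]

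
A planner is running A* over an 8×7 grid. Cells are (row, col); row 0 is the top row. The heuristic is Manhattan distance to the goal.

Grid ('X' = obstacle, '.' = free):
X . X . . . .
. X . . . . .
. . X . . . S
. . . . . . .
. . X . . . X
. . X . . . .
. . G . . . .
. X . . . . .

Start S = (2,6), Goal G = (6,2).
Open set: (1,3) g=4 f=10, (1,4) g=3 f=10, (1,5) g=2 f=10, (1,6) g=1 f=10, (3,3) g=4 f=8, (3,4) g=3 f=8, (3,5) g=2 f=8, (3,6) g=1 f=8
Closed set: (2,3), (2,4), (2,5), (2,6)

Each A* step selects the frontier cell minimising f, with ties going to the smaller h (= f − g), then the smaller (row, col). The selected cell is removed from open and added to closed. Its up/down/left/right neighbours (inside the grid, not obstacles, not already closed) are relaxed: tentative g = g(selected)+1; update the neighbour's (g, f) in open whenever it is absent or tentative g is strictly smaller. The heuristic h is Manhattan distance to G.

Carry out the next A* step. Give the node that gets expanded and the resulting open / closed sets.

expanded=(3,3); open=[(1,3) g=4 f=10, (1,4) g=3 f=10, (1,5) g=2 f=10, (1,6) g=1 f=10, (3,2) g=5 f=8, (3,4) g=3 f=8, (3,5) g=2 f=8, (3,6) g=1 f=8, (4,3) g=5 f=8]; closed=[(2,3), (2,4), (2,5), (2,6), (3,3)]

step 1: expand (3,3) (f=8, h=4) → closed; open now [(1,3) g=4 f=10, (1,4) g=3 f=10, (1,5) g=2 f=10, (1,6) g=1 f=10, (3,2) g=5 f=8, (3,4) g=3 f=8, (3,5) g=2 f=8, (3,6) g=1 f=8, (4,3) g=5 f=8]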